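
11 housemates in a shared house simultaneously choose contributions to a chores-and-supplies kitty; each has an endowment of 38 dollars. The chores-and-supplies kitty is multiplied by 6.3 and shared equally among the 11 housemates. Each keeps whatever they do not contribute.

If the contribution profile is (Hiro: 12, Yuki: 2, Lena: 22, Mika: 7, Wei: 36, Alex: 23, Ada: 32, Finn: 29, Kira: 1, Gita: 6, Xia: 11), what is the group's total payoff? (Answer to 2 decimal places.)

1377.30 dollars

Total contributed: 12 + 2 + 22 + 7 + 36 + 23 + 32 + 29 + 1 + 6 + 11 = 181; total kept: 11 × 38 − 181 = 237.
The chores-and-supplies kitty pays out 6.3 × 181 = 1140.30 in aggregate.
Group total = 237 + 1140.30 = 1377.30.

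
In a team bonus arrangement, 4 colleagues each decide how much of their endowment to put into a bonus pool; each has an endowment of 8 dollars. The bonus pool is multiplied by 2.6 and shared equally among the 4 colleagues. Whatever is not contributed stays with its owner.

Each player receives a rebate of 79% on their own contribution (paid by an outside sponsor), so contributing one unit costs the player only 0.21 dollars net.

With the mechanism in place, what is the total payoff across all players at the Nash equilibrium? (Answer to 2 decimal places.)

With the mechanism, a contributed unit returns (2.6/4) / 0.21 = 3.0952 per unit of net cost to the contributor — now above 1 — so contributing fully is weakly dominant for every player.
So the Nash equilibrium is full contribution by all 4; the group earns 4 × (8 × 0.79 + 2.6 × 8) = 108.48.

108.48 dollars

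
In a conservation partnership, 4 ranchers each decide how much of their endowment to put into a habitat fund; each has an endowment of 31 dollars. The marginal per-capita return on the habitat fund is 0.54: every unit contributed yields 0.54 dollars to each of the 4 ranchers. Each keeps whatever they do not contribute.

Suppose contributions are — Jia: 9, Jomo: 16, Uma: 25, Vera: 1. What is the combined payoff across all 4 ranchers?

183.16 dollars

Total contributed: 9 + 16 + 25 + 1 = 51; total kept: 4 × 31 − 51 = 73.
The habitat fund pays out 0.54 × 4 × 51 = 110.16 in aggregate.
Group total = 73 + 110.16 = 183.16.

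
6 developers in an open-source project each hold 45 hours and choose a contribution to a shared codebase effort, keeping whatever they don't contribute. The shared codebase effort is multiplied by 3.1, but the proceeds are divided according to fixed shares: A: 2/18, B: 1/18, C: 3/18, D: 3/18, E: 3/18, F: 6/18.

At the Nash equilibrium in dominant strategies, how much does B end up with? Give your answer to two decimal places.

52.75 hours

For player j, contributing a unit is worthwhile iff 3.1 × (j's share) ≥ 1, i.e. iff j's share is at least 0.3226.
Only F (6/18) clears that bar, contributing 45; the remaining 5 contribute 0. Total contributed: 45.
B keeps 45 and receives 3.1 × 45 × 1/18 = 7.75 from the shared codebase effort, for a payoff of 52.75.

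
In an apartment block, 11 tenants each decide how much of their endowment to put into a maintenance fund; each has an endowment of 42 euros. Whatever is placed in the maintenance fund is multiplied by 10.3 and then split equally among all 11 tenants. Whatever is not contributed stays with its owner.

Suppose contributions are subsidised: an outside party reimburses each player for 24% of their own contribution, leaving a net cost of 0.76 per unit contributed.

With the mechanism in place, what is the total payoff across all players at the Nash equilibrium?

4869.48 euros

With the mechanism, a contributed unit returns (10.3/11) / 0.76 = 1.2321 per unit of net cost to the contributor — now above 1 — so contributing fully is weakly dominant for every player.
So the Nash equilibrium is full contribution by all 11; the group earns 11 × (42 × 0.24 + 10.3 × 42) = 4869.48.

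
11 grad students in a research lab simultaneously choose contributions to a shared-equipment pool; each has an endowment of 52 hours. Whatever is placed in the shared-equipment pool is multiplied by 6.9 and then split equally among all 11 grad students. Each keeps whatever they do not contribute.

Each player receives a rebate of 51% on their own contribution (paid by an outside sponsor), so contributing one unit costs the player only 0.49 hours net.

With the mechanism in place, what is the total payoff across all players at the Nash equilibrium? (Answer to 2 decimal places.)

4238.52 hours

With the mechanism, a contributed unit returns (6.9/11) / 0.49 = 1.2801 per unit of net cost to the contributor — now above 1 — so contributing fully is weakly dominant for every player.
So the Nash equilibrium is full contribution by all 11; the group earns 11 × (52 × 0.51 + 6.9 × 52) = 4238.52.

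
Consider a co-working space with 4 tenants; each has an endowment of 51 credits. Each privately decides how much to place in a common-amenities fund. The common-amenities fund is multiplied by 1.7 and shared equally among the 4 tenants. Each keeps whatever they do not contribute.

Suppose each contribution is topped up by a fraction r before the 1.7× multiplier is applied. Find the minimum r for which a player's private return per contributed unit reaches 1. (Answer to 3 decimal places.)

1.353

With matching at rate r, one contributed unit becomes (1 + r) in the common-amenities fund and returns 1.7 × (1 + r) / 4 to the contributor.
Setting this equal to 1: 1 + r = 4/1.7 = 2.3529.
So the minimum matching rate is r = 2.3529 − 1 = 1.353.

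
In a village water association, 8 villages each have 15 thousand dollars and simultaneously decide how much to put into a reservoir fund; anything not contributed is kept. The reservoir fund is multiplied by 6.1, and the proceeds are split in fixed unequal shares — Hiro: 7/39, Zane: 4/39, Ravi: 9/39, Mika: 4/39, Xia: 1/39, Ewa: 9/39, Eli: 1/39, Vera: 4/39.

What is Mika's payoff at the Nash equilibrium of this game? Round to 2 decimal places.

A player with share s gets back 6.1·s per unit contributed, so full contribution is dominant for anyone with s > 1/6.1 = 0.1639 and zero contribution is dominant for anyone below.
Hiro, Ravi and Ewa clear that bar, contributing 15 each; the remaining 5 contribute 0. Total contributed: 45.
Mika keeps 15 and receives 6.1 × 45 × 4/39 = 28.15 from the reservoir fund, for a payoff of 43.15.

43.15 thousand dollars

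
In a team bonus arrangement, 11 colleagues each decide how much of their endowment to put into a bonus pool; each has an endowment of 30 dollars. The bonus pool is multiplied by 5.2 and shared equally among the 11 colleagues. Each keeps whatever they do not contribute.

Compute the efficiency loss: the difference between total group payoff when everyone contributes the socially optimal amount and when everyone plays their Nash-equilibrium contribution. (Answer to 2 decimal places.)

1386.00 dollars

Each contributed unit returns 5.2/11 = 0.4727 to its contributor — below 1 — so contributing 0 is dominant for every player. At the Nash equilibrium everyone keeps their 30, and the group total is 11 × 30 = 330.
Each contributed unit returns 5.200 to the group as a whole (0.4727 to each of 11 players), which exceeds 1, so the social optimum is full contribution: group total = 5.200 × 330 = 1716.00.
Efficiency loss = 1716.00 − 330 = 1386.00.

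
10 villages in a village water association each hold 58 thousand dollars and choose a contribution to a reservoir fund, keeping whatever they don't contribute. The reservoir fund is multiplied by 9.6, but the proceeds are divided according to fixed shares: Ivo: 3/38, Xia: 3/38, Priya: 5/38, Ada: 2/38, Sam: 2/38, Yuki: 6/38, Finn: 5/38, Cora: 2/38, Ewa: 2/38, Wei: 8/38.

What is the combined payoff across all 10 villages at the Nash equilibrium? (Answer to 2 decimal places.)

2575.20 thousand dollars

A player with share s gets back 9.6·s per unit contributed, so full contribution is dominant for anyone with s > 1/9.6 = 0.1042 and zero contribution is dominant for anyone below.
Priya, Yuki, Finn and Wei clear that bar, contributing 58 each; the remaining 6 contribute 0. Total contributed: 232.
The reservoir fund pays out 9.6 × 232 = 2227.20 in total (split across the unequal shares, but the aggregate is all that matters for the group sum).
The 6 free-riders keep 58 each, adding 348. Group total = 348 + 2227.20 = 2575.20.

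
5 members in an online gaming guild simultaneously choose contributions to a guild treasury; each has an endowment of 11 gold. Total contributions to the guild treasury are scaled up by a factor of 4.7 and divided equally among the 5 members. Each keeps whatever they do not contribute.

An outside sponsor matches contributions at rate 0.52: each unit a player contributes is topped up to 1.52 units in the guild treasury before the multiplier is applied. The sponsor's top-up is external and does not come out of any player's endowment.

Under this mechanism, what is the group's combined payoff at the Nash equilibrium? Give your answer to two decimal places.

With the mechanism, a contributed unit returns 4.7 × 1.52 / 5 = 1.4288 per unit of net cost to the contributor — now above 1 — so contributing fully is weakly dominant for every player.
So the Nash equilibrium is full contribution by all 5; the group earns 4.7 × 1.52 × 55 = 392.92.

392.92 gold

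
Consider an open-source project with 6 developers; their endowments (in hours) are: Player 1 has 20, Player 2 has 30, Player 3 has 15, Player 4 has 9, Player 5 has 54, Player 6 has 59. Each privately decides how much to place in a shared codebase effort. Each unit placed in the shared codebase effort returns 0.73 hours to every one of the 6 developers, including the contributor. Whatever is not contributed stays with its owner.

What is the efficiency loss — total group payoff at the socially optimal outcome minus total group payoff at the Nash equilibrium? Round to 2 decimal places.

The private return per contributed unit is 0.73 < 1 for everyone, so the Nash equilibrium is zero contribution and the group total is Σ E_j = 20 + 30 + 15 + 9 + 54 + 59 = 187.
Each contributed unit returns 4.380 to the group, so the social optimum is full contribution by everyone: group total = 4.380 × 187 = 819.06.
Efficiency loss = (4.380 − 1) × 187 = 632.06.

632.06 hours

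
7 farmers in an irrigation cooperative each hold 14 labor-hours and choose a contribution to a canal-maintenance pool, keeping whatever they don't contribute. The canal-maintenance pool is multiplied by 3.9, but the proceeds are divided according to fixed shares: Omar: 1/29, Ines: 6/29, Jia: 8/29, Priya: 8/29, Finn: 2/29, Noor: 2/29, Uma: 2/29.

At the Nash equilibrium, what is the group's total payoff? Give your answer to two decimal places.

Player j's private return per contributed unit is 3.9 × (j's share). Contributing is weakly dominant for j when that share is at least 1/3.9 = 0.2564, and contributing 0 is dominant otherwise.
Jia and Priya are above the threshold, contributing 14 each; the remaining 5 contribute 0. Total contributed: 28.
The canal-maintenance pool pays out 3.9 × 28 = 109.20 in total (split across the unequal shares, but the aggregate is all that matters for the group sum).
The 5 free-riders keep 14 each, adding 70. Group total = 70 + 109.20 = 179.20.

179.20 labor-hours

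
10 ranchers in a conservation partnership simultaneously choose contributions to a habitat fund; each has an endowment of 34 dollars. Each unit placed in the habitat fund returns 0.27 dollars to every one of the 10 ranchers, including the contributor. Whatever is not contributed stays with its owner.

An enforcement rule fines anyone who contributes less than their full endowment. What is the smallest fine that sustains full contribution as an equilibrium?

Given the others contribute fully, the best deviation is to contribute 0 (any partial contribution still incurs the fine and gives up units whose private return 0.27 is below 1).
Deviating from 34 to 0 saves 34 dollars but forfeits the deviator's share of the drop in the habitat fund: 0.27 × 34 = 9.18.
So the deviation gain is 34 − 9.18 = 24.82, and the fine must be at least 24.82 dollars to wipe it out.

24.82 dollars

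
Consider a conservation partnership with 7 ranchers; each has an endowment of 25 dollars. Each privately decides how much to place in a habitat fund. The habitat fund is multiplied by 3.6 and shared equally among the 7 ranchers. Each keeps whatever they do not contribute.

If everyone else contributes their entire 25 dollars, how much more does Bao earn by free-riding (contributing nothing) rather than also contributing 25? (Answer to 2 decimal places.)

Switching from a contribution of 25 to 0 lets Bao keep an extra 25 dollars, but lowers the habitat fund by 25, which costs Bao their own share of that drop: 3.6/7 × 25 = 12.86.
Net gain = 25 − 12.86 = 12.14. The private return per contributed unit (0.5143) is below 1, so free-riding is indeed the best response regardless of what the others do.

12.14 dollars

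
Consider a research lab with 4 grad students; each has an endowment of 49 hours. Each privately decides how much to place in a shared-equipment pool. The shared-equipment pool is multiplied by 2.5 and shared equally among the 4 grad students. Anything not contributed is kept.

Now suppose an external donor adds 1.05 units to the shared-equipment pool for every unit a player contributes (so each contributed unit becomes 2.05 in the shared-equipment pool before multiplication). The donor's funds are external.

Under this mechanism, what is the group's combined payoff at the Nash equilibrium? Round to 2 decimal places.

The effective private return per unit is now 2.5 × 2.05 / 4 = 1.2813 > 1, so every player's dominant strategy flips to full contribution.
So the Nash equilibrium is full contribution by all 4; the group earns 2.5 × 2.05 × 196 = 1004.50.

1004.50 hours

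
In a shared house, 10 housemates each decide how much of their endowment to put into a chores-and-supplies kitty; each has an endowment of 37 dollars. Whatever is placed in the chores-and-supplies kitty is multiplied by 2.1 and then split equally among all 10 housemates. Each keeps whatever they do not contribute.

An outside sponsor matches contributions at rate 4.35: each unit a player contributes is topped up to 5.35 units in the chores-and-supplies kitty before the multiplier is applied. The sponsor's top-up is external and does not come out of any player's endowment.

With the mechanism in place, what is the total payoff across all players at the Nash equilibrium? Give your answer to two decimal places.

4156.95 dollars

Under the mechanism each unit contributed yields 2.1 × 5.35 / 10 = 1.1235 back to its contributor per unit of net cost, which exceeds 1, making full contribution the dominant choice for everyone.
At the Nash equilibrium everyone contributes 37. Group total payoff = 2.1 × 5.35 × 370 = 4156.95.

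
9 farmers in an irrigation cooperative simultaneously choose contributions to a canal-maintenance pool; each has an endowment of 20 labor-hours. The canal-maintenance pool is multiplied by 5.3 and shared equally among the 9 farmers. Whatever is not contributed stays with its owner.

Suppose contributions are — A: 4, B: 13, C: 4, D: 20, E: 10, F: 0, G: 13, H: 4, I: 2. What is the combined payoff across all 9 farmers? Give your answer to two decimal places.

481.00 labor-hours

Total contributed: 4 + 13 + 4 + 20 + 10 + 0 + 13 + 4 + 2 = 70; total kept: 9 × 20 − 70 = 110.
The canal-maintenance pool pays out 5.3 × 70 = 371.00 in aggregate.
Group total = 110 + 371.00 = 481.00.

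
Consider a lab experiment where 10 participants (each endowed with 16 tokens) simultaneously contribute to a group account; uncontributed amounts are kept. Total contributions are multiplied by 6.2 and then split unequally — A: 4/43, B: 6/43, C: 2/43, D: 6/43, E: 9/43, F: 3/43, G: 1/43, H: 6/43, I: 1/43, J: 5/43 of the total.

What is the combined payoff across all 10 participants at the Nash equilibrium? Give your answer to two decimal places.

For player j, contributing a unit is worthwhile iff 6.2 × (j's share) ≥ 1, i.e. iff j's share is at least 0.1613.
Only E (9/43) clears that bar, contributing 16; the remaining 9 contribute 0. Total contributed: 16.
The group account pays out 6.2 × 16 = 99.20 in total (split across the unequal shares, but the aggregate is all that matters for the group sum).
The 9 free-riders keep 16 each, adding 144. Group total = 144 + 99.20 = 243.20.

243.20 tokens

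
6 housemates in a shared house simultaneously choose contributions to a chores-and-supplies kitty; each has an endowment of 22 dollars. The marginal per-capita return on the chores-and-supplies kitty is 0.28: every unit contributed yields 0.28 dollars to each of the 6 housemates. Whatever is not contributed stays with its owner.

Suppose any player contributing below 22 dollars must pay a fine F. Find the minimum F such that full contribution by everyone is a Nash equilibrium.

15.84 dollars

Given the others contribute fully, the best deviation is to contribute 0 (any partial contribution still incurs the fine and gives up units whose private return 0.28 is below 1).
Deviating from 22 to 0 saves 22 dollars but forfeits the deviator's share of the drop in the chores-and-supplies kitty: 0.28 × 22 = 6.16.
So the deviation gain is 22 − 6.16 = 15.84, and the fine must be at least 15.84 dollars to wipe it out.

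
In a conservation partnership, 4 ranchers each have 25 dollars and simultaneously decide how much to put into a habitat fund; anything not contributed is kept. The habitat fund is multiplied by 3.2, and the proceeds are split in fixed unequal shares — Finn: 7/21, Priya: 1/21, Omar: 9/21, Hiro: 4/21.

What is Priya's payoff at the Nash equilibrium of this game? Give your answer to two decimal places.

A player with share s gets back 3.2·s per unit contributed, so full contribution is dominant for anyone with s > 1/3.2 = 0.3125 and zero contribution is dominant for anyone below.
Finn and Omar are above the threshold, contributing 25 each; the remaining 2 contribute 0. Total contributed: 50.
Priya keeps 25 and receives 3.2 × 50 × 1/21 = 7.62 from the habitat fund, for a payoff of 32.62.

32.62 dollars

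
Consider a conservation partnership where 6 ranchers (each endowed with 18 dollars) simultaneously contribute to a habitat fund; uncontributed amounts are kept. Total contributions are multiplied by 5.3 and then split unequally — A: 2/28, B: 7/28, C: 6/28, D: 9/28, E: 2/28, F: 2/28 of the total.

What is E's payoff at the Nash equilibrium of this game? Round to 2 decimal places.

38.44 dollars

Each unit j contributes comes back to j as 5.3 × (j's share), so j prefers to contribute only if that share exceeds 1/5.3 = 0.1887; otherwise keeping the unit dominates.
B, C and D are above the threshold, contributing 18 each; the remaining 3 contribute 0. Total contributed: 54.
E keeps 18 and receives 5.3 × 54 × 2/28 = 20.44 from the habitat fund, for a payoff of 38.44.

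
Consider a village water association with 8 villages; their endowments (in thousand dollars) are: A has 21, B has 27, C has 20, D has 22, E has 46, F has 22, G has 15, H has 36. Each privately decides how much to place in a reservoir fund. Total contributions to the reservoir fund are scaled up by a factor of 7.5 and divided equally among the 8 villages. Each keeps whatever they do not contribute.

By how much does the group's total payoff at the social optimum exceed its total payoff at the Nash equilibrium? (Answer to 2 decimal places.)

The private return per contributed unit is 7.5/8 = 0.9375 < 1 for every player regardless of endowment, so the Nash equilibrium is zero contribution and the group total is Σ E_j = 21 + 27 + 20 + 22 + 46 + 22 + 15 + 36 = 209.
Each contributed unit returns 7.500 to the group, so the social optimum is full contribution by everyone: group total = 7.500 × 209 = 1567.50.
Efficiency loss = (7.500 − 1) × 209 = 1358.50.

1358.50 thousand dollars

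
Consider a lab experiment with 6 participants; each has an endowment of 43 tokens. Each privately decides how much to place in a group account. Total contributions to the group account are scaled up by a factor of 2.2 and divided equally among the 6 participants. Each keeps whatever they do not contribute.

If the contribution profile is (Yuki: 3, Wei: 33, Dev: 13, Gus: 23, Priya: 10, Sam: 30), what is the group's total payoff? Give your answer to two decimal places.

392.40 tokens

Total contributed: 3 + 33 + 13 + 23 + 10 + 30 = 112; total kept: 6 × 43 − 112 = 146.
The group account pays out 2.2 × 112 = 246.40 in aggregate.
Group total = 146 + 246.40 = 392.40.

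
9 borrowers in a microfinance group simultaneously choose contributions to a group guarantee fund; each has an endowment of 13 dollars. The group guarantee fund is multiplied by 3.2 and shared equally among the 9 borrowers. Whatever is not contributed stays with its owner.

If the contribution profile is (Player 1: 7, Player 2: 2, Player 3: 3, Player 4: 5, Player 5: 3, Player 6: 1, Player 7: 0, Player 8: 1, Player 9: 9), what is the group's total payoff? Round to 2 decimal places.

185.20 dollars

Total contributed: 7 + 2 + 3 + 5 + 3 + 1 + 0 + 1 + 9 = 31; total kept: 9 × 13 − 31 = 86.
The group guarantee fund pays out 3.2 × 31 = 99.20 in aggregate.
Group total = 86 + 99.20 = 185.20.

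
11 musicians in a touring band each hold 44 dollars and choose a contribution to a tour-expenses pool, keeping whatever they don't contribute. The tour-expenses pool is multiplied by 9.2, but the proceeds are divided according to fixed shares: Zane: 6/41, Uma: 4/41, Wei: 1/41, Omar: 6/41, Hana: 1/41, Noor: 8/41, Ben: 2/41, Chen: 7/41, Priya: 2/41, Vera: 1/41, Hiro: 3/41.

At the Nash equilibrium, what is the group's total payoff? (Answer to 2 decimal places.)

A player with share s gets back 9.2·s per unit contributed, so full contribution is dominant for anyone with s > 1/9.2 = 0.1087 and zero contribution is dominant for anyone below.
Zane, Omar, Noor and Chen are above the threshold, contributing 44 each; the remaining 7 contribute 0. Total contributed: 176.
The tour-expenses pool pays out 9.2 × 176 = 1619.20 in total (split across the unequal shares, but the aggregate is all that matters for the group sum).
The 7 free-riders keep 44 each, adding 308. Group total = 308 + 1619.20 = 1927.20.

1927.20 dollars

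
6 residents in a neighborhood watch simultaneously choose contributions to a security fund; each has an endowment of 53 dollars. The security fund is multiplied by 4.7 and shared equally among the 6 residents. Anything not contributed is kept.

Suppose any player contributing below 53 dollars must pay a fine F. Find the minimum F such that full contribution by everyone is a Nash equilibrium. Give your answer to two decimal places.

Given the others contribute fully, the best deviation is to contribute 0 (any partial contribution still incurs the fine and gives up units whose private return 0.7833 is below 1).
Deviating from 53 to 0 saves 53 dollars but forfeits the deviator's share of the drop in the security fund: 4.7/6 × 53 = 41.52.
So the deviation gain is 53 − 41.52 = 11.48, and the fine must be at least 11.48 dollars to wipe it out.

11.48 dollars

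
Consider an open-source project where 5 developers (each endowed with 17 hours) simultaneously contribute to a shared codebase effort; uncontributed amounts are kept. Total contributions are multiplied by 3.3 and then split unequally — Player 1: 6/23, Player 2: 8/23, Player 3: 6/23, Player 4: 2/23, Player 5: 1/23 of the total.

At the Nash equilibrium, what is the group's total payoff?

124.10 hours

Player j's private return per contributed unit is 3.3 × (j's share). Contributing is weakly dominant for j when that share is at least 1/3.3 = 0.3030, and contributing 0 is dominant otherwise.
The only share above 0.3030 is Player 2's 8/23, contributing 17; the remaining 4 contribute 0. Total contributed: 17.
The shared codebase effort pays out 3.3 × 17 = 56.10 in total (split across the unequal shares, but the aggregate is all that matters for the group sum).
The 4 free-riders keep 17 each, adding 68. Group total = 68 + 56.10 = 124.10.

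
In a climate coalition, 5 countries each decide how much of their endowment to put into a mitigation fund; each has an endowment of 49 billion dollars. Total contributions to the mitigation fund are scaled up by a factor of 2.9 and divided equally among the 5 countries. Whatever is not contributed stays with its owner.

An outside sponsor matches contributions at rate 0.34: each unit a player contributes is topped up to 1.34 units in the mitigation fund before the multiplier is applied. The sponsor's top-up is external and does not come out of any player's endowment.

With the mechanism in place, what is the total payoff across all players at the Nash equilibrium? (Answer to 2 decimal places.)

With the mechanism, a contributed unit returns 2.9 × 1.34 / 5 = 0.7772 per unit of net cost — still below 1 — so contributing 0 remains dominant for every player.
Everyone keeps their endowment and the group total is 5 × 49 = 245.

245.00 billion dollars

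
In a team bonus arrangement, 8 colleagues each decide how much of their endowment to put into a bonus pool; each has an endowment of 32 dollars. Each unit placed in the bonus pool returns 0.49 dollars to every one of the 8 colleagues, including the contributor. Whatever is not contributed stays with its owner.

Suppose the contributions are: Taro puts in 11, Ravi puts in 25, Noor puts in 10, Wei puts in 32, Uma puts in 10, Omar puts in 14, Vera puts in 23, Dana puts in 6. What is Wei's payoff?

64.19 dollars

Total contributed: 11 + 25 + 10 + 32 + 10 + 14 + 23 + 6 = 131.
Each receives 0.49 × 131 = 64.19 from the bonus pool.
Wei keeps 32 − 32 = 0, so Wei's payoff is 0 + 64.19 = 64.19.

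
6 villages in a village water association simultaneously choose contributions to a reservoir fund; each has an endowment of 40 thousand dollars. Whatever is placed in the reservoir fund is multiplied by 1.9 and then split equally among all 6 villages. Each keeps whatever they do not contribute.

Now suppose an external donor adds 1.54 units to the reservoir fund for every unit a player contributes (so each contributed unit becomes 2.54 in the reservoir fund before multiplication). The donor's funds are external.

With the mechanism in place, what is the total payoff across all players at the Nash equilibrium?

240.00 thousand dollars

Even with the mechanism, each unit contributed returns only 1.9 × 2.54 / 6 = 0.8043 per unit of net cost, so contributing nothing is still dominant.
Everyone keeps their endowment and the group total is 6 × 40 = 240.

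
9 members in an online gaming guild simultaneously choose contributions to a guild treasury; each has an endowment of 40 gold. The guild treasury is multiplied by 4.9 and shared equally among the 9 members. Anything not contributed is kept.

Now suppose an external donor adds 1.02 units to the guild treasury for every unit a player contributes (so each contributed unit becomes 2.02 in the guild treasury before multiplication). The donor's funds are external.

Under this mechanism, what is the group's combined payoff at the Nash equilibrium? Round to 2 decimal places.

3563.28 gold

The effective private return per unit is now 4.9 × 2.02 / 9 = 1.0998 > 1, so every player's dominant strategy flips to full contribution.
At the Nash equilibrium everyone contributes 40. Group total payoff = 4.9 × 2.02 × 360 = 3563.28.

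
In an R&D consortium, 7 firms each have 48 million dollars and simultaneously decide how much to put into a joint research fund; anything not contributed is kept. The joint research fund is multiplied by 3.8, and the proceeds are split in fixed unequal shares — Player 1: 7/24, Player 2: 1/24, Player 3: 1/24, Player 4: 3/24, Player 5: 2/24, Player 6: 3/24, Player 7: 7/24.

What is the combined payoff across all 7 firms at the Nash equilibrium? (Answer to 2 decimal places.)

604.80 million dollars

Player j's private return per contributed unit is 3.8 × (j's share). Contributing is weakly dominant for j when that share is at least 1/3.8 = 0.2632, and contributing 0 is dominant otherwise.
Player 1 and Player 7 are above the threshold, contributing 48 each; the remaining 5 contribute 0. Total contributed: 96.
The joint research fund pays out 3.8 × 96 = 364.80 in total (split across the unequal shares, but the aggregate is all that matters for the group sum).
The 5 free-riders keep 48 each, adding 240. Group total = 240 + 364.80 = 604.80.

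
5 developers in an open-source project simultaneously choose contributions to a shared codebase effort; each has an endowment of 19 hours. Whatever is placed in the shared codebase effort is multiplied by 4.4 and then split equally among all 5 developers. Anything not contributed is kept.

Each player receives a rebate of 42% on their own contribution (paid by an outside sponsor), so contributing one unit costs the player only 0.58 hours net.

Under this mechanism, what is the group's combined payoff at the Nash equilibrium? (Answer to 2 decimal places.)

The effective private return per unit is now (4.4/5) / 0.58 = 1.5172 > 1, so every player's dominant strategy flips to full contribution.
At the Nash equilibrium everyone contributes 19. Group total payoff = 5 × (19 × 0.42 + 4.4 × 19) = 457.90.

457.90 hours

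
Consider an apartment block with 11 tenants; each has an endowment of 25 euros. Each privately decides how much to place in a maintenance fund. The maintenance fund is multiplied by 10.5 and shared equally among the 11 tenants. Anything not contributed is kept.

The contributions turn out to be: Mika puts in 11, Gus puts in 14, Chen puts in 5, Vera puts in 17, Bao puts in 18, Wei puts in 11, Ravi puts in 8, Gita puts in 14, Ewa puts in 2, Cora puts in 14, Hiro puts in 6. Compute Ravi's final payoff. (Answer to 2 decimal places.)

Total contributed: 11 + 14 + 5 + 17 + 18 + 11 + 8 + 14 + 2 + 14 + 6 = 120.
Each receives 10.5 × 120 / 11 = 114.55 from the maintenance fund.
Ravi keeps 25 − 8 = 17, so Ravi's payoff is 17 + 114.55 = 131.55.

131.55 euros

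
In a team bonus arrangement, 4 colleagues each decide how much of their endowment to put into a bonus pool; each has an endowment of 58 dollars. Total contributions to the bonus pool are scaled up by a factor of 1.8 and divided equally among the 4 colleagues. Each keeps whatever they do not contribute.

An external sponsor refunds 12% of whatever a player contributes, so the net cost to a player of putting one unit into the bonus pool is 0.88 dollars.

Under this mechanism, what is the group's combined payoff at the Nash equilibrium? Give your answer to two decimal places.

With the mechanism, a contributed unit returns (1.8/4) / 0.88 = 0.5114 per unit of net cost — still below 1 — so contributing 0 remains dominant for every player.
Everyone keeps their endowment and the group total is 4 × 58 = 232.

232.00 dollars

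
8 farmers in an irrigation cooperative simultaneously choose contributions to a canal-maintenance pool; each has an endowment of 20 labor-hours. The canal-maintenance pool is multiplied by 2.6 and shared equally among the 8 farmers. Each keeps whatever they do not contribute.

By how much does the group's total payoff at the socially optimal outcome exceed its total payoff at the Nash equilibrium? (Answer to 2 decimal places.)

Each contributed unit returns 2.6/8 = 0.3250 to its contributor — below 1 — so contributing 0 is dominant for every player. At the Nash equilibrium everyone keeps their 20, and the group total is 8 × 20 = 160.
Each contributed unit returns 2.600 to the group as a whole (0.3250 to each of 8 players), which exceeds 1, so the social optimum is full contribution: group total = 2.600 × 160 = 416.00.
Efficiency loss = 416.00 − 160 = 256.00.

256.00 labor-hours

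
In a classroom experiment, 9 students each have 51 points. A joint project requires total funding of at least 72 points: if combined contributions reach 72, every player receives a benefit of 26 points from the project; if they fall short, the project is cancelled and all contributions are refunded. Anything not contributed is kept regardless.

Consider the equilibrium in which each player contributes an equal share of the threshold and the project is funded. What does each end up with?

Equal share of the threshold: 72/9 = 8.
At this profile no one gains by cutting their contribution: any cut drops the total below 72, the project is cancelled, contributions are refunded, and the deviator ends with 51, which is less than 51 − 8 + 26 = 69. Contributing more than 8 just wastes the excess. So contributing exactly 8 is a best response.
Each player's payoff: 51 − 8 + 26 = 69.

69 points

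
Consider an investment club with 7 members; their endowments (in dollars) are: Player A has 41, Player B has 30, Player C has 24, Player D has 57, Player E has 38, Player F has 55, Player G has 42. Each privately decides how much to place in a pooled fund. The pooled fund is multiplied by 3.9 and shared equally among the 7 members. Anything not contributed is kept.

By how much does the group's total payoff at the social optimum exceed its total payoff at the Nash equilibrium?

832.30 dollars

The private return per contributed unit is 3.9/7 = 0.5571 < 1 for every player regardless of endowment, so the Nash equilibrium is zero contribution and the group total is Σ E_j = 41 + 30 + 24 + 57 + 38 + 55 + 42 = 287.
Each contributed unit returns 3.900 to the group, so the social optimum is full contribution by everyone: group total = 3.900 × 287 = 1119.30.
Efficiency loss = (3.900 − 1) × 287 = 832.30.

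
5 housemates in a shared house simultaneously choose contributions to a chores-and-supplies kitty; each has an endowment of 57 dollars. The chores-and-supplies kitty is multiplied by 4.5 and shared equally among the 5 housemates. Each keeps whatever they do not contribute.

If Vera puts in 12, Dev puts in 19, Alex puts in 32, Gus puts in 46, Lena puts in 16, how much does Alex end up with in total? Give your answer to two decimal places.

Total contributed: 12 + 19 + 32 + 46 + 16 = 125.
Each receives 4.5 × 125 / 5 = 112.50 from the chores-and-supplies kitty.
Alex keeps 57 − 32 = 25, so Alex's payoff is 25 + 112.50 = 137.50.

137.50 dollars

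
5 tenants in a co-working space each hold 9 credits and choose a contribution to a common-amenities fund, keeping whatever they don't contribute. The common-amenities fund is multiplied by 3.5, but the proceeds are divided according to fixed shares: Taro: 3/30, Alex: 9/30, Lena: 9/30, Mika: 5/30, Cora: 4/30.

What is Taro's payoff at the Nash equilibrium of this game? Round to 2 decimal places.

Each unit j contributes comes back to j as 3.5 × (j's share), so j prefers to contribute only if that share exceeds 1/3.5 = 0.2857; otherwise keeping the unit dominates.
Alex and Lena are above the threshold, contributing 9 each; the remaining 3 contribute 0. Total contributed: 18.
Taro keeps 9 and receives 3.5 × 18 × 3/30 = 6.30 from the common-amenities fund, for a payoff of 15.30.

15.30 credits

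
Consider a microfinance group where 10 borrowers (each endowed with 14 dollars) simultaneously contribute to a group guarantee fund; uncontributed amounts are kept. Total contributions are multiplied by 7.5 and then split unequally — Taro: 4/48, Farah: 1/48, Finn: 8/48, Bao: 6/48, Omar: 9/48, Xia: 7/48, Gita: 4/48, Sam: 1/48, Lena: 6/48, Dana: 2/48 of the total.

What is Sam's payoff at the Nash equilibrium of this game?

Each unit j contributes comes back to j as 7.5 × (j's share), so j prefers to contribute only if that share exceeds 1/7.5 = 0.1333; otherwise keeping the unit dominates.
Finn, Omar and Xia clear that bar, contributing 14 each; the remaining 7 contribute 0. Total contributed: 42.
Sam keeps 14 and receives 7.5 × 42 × 1/48 = 6.56 from the group guarantee fund, for a payoff of 20.56.

20.56 dollars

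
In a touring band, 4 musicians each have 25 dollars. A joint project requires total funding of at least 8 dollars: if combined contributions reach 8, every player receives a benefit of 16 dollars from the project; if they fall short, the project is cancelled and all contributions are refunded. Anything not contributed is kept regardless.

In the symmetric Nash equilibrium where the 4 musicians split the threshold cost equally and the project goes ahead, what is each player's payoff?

Equal share of the threshold: 8/4 = 2.
At this profile no one gains by cutting their contribution: any cut drops the total below 8, the project is cancelled, contributions are refunded, and the deviator ends with 25, which is less than 25 − 2 + 16 = 39. Contributing more than 2 just wastes the excess. So contributing exactly 2 is a best response.
Each player's payoff: 25 − 2 + 16 = 39.

39 dollars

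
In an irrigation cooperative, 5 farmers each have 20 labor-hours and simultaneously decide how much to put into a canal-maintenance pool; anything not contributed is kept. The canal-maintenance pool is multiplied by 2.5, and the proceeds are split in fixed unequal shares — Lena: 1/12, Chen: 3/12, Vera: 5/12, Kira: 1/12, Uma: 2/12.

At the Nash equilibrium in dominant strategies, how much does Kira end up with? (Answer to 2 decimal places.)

24.17 labor-hours

Each unit j contributes comes back to j as 2.5 × (j's share), so j prefers to contribute only if that share exceeds 1/2.5 = 0.4000; otherwise keeping the unit dominates.
The only share above 0.4000 is Vera's 5/12, contributing 20; the remaining 4 contribute 0. Total contributed: 20.
Kira keeps 20 and receives 2.5 × 20 × 1/12 = 4.17 from the canal-maintenance pool, for a payoff of 24.17.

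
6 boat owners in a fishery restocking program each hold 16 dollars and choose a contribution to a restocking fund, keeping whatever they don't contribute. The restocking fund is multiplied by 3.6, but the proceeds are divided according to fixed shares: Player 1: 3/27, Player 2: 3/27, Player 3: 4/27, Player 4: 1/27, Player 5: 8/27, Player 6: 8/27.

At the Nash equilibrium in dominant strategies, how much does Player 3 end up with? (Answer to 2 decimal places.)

33.07 dollars

Each unit j contributes comes back to j as 3.6 × (j's share), so j prefers to contribute only if that share exceeds 1/3.6 = 0.2778; otherwise keeping the unit dominates.
Player 5 and Player 6 are above the threshold, contributing 16 each; the remaining 4 contribute 0. Total contributed: 32.
Player 3 keeps 16 and receives 3.6 × 32 × 4/27 = 17.07 from the restocking fund, for a payoff of 33.07.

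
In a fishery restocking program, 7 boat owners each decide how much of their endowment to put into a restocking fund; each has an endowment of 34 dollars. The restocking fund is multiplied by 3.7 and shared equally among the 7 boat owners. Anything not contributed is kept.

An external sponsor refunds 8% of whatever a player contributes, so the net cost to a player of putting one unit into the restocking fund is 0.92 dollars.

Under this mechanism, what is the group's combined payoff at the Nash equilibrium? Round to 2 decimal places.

238.00 dollars

With the mechanism, a contributed unit returns (3.7/7) / 0.92 = 0.5745 per unit of net cost — still below 1 — so contributing 0 remains dominant for every player.
Everyone keeps their endowment and the group total is 7 × 34 = 238.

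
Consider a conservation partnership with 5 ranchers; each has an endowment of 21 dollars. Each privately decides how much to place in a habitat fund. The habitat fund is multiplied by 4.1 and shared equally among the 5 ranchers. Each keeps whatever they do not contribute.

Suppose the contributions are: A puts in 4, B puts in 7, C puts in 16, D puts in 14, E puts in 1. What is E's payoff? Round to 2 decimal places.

Total contributed: 4 + 7 + 16 + 14 + 1 = 42.
Each receives 4.1 × 42 / 5 = 34.44 from the habitat fund.
E keeps 21 − 1 = 20, so E's payoff is 20 + 34.44 = 54.44.

54.44 dollars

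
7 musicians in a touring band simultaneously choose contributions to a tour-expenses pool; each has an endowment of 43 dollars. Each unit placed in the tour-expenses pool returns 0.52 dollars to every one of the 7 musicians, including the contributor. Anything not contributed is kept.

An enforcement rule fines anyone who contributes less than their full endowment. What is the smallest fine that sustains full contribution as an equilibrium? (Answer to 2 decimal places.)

20.64 dollars

Given the others contribute fully, the best deviation is to contribute 0 (any partial contribution still incurs the fine and gives up units whose private return 0.52 is below 1).
Deviating from 43 to 0 saves 43 dollars but forfeits the deviator's share of the drop in the tour-expenses pool: 0.52 × 43 = 22.36.
So the deviation gain is 43 − 22.36 = 20.64, and the fine must be at least 20.64 dollars to wipe it out.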